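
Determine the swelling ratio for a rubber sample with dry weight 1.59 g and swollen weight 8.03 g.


Q = W_swollen / W_dry
Q = 8.03 / 1.59
Q = 5.05

Q = 5.05


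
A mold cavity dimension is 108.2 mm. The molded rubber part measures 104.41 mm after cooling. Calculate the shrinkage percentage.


Shrinkage = (mold - part) / mold * 100
= (108.2 - 104.41) / 108.2 * 100
= 3.79 / 108.2 * 100
= 3.5%

3.5%


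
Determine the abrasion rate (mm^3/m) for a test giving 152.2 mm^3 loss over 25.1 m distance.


Rate = volume_loss / distance
= 152.2 / 25.1
= 6.064 mm^3/m

6.064 mm^3/m


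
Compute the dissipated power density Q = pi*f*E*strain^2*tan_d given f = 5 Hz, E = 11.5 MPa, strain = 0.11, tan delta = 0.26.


Q = pi * f * E * strain^2 * tan_d
= pi * 5 * 11.5 * 0.11^2 * 0.26
= pi * 5 * 11.5 * 0.0121 * 0.26
= 0.5683

Q = 0.5683


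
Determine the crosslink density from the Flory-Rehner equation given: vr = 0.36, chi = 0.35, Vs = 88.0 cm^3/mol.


ln(1 - vr) = ln(1 - 0.36) = -0.4463
Numerator = -((-0.4463) + 0.36 + 0.35 * 0.36^2) = 0.0409
Denominator = 88.0 * (0.36^(1/3) - 0.36/2) = 46.7613
nu = 0.0409 / 46.7613 = 8.7523e-04 mol/cm^3

8.7523e-04 mol/cm^3


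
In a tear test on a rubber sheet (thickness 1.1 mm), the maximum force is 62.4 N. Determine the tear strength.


Tear strength = force / thickness
= 62.4 / 1.1
= 56.73 N/mm

56.73 N/mm


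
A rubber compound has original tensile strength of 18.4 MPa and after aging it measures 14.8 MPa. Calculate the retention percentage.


Retention = aged / original * 100
= 14.8 / 18.4 * 100
= 80.4%

80.4%


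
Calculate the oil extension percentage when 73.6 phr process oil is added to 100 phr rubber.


Oil % = oil / (100 + oil) * 100
= 73.6 / (100 + 73.6) * 100
= 73.6 / 173.6 * 100
= 42.4%

42.4%


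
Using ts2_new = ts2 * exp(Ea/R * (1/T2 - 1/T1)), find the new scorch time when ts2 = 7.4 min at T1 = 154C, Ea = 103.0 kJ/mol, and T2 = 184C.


Convert temperatures: T1 = 154 + 273.15 = 427.15 K, T2 = 184 + 273.15 = 457.15 K
ts2_new = 7.4 * exp(103000 / 8.314 * (1/457.15 - 1/427.15))
1/T2 - 1/T1 = -1.5363e-04
ts2_new = 1.1 min

1.1 min


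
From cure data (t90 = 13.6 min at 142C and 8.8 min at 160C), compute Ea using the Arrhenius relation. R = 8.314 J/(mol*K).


T1 = 415.15 K, T2 = 433.15 K
1/T1 - 1/T2 = 1.0010e-04
ln(t1/t2) = ln(13.6/8.8) = 0.4353
Ea = 8.314 * 0.4353 / 1.0010e-04 = 36156.5990 J/mol
Ea = 36.16 kJ/mol

36.16 kJ/mol


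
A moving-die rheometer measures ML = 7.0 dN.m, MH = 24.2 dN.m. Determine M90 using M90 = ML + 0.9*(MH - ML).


M90 = ML + 0.9 * (MH - ML)
M90 = 7.0 + 0.9 * (24.2 - 7.0)
M90 = 7.0 + 0.9 * 17.2
M90 = 22.48 dN.m

22.48 dN.m


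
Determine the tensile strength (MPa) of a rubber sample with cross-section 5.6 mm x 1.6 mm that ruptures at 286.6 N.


Area = width * thickness = 5.6 * 1.6 = 8.96 mm^2
TS = force / area = 286.6 / 8.96 = 31.99 MPa

31.99 MPa


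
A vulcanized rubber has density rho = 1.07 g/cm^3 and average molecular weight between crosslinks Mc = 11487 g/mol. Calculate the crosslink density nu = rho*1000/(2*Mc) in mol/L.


nu = rho * 1000 / (2 * Mc)
nu = 1.07 * 1000 / (2 * 11487)
nu = 1070.0 / 22974
nu = 0.0466 mol/L

0.0466 mol/L


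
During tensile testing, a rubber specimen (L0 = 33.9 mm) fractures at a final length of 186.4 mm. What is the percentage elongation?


Elongation = (Lf - L0) / L0 * 100
= (186.4 - 33.9) / 33.9 * 100
= 152.5 / 33.9 * 100
= 449.9%

449.9%


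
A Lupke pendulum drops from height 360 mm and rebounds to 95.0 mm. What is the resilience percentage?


Resilience = h_rebound / h_drop * 100
= 95.0 / 360 * 100
= 26.4%

26.4%


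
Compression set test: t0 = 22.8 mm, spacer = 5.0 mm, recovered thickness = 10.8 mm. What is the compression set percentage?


CS = (t0 - recovered) / (t0 - ts) * 100
= (22.8 - 10.8) / (22.8 - 5.0) * 100
= 12.0 / 17.8 * 100
= 67.4%

67.4%


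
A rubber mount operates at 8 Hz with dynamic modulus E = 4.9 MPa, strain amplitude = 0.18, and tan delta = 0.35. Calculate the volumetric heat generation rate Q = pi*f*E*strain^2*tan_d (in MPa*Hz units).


Q = pi * f * E * strain^2 * tan_d
= pi * 8 * 4.9 * 0.18^2 * 0.35
= pi * 8 * 4.9 * 0.0324 * 0.35
= 1.3965

Q = 1.3965


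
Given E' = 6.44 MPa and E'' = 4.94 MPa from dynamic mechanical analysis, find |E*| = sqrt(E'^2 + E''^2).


|E*| = sqrt(E'^2 + E''^2)
= sqrt(6.44^2 + 4.94^2)
= sqrt(41.4736 + 24.4036)
= 8.116 MPa

8.116 MPa


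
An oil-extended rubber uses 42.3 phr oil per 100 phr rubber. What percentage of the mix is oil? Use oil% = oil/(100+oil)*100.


Oil % = oil / (100 + oil) * 100
= 42.3 / (100 + 42.3) * 100
= 42.3 / 142.3 * 100
= 29.73%

29.73%


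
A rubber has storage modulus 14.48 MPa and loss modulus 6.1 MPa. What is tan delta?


tan delta = E'' / E'
= 6.1 / 14.48
= 0.4213

tan delta = 0.4213


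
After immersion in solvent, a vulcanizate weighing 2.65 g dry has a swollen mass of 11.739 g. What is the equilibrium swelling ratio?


Q = W_swollen / W_dry
Q = 11.739 / 2.65
Q = 4.43

Q = 4.43


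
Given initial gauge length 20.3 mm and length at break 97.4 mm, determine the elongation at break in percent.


Elongation = (Lf - L0) / L0 * 100
= (97.4 - 20.3) / 20.3 * 100
= 77.1 / 20.3 * 100
= 379.8%

379.8%


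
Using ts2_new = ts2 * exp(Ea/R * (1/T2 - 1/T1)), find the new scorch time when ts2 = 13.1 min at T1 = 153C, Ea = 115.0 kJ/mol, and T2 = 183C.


Convert temperatures: T1 = 153 + 273.15 = 426.15 K, T2 = 183 + 273.15 = 456.15 K
ts2_new = 13.1 * exp(115000 / 8.314 * (1/456.15 - 1/426.15))
1/T2 - 1/T1 = -1.5433e-04
ts2_new = 1.55 min

1.55 min


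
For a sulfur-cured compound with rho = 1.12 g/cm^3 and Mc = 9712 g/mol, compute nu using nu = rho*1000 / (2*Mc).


nu = rho * 1000 / (2 * Mc)
nu = 1.12 * 1000 / (2 * 9712)
nu = 1120.0 / 19424
nu = 0.0577 mol/L

0.0577 mol/L


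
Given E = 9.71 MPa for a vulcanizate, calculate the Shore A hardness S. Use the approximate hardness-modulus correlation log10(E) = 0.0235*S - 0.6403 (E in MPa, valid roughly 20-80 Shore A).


log10(E) = 0.0235*S - 0.6403  =>  S = (log10(E) + 0.6403) / 0.0235
log10(9.71) = 0.987219
S = (0.987219 + 0.6403) / 0.0235 = 1.627519 / 0.0235
S = 69.3

Shore A = 69.3


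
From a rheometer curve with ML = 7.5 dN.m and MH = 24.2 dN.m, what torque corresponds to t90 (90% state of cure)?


M90 = ML + 0.9 * (MH - ML)
M90 = 7.5 + 0.9 * (24.2 - 7.5)
M90 = 7.5 + 0.9 * 16.7
M90 = 22.53 dN.m

22.53 dN.m


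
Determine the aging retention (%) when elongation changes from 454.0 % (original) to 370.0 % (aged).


Retention = aged / original * 100
= 370.0 / 454.0 * 100
= 81.5%

81.5%


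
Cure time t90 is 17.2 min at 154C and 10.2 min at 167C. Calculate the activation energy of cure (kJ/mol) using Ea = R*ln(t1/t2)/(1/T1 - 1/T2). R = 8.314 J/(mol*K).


T1 = 427.15 K, T2 = 440.15 K
1/T1 - 1/T2 = 6.9145e-05
ln(t1/t2) = ln(17.2/10.2) = 0.5225
Ea = 8.314 * 0.5225 / 6.9145e-05 = 62827.8337 J/mol
Ea = 62.83 kJ/mol

62.83 kJ/mol


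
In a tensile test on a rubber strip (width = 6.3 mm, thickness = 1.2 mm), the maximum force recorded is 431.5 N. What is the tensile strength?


Area = width * thickness = 6.3 * 1.2 = 7.56 mm^2
TS = force / area = 431.5 / 7.56 = 57.08 MPa

57.08 MPa


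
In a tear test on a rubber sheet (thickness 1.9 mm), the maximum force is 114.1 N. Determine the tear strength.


Tear strength = force / thickness
= 114.1 / 1.9
= 60.05 N/mm

60.05 N/mm


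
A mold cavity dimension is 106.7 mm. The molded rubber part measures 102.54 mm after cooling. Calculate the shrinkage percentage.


Shrinkage = (mold - part) / mold * 100
= (106.7 - 102.54) / 106.7 * 100
= 4.16 / 106.7 * 100
= 3.9%

3.9%


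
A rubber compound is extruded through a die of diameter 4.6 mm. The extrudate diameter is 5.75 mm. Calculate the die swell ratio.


Die swell ratio = D_extrudate / D_die
= 5.75 / 4.6
= 1.25

Die swell = 1.25


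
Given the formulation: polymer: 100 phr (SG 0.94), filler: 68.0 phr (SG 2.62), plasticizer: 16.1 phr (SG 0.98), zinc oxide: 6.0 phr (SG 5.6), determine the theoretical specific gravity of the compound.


Sum of weights = 190.1
Volume contributions:
  polymer: 100/0.94 = 106.3830
  filler: 68.0/2.62 = 25.9542
  plasticizer: 16.1/0.98 = 16.4286
  zinc oxide: 6.0/5.6 = 1.0714
Sum of volumes = 149.8372
SG = 190.1 / 149.8372 = 1.269

SG = 1.269


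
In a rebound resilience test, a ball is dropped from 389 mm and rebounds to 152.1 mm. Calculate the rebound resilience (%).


Resilience = h_rebound / h_drop * 100
= 152.1 / 389 * 100
= 39.1%

39.1%


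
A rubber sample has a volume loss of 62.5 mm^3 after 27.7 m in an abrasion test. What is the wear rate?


Rate = volume_loss / distance
= 62.5 / 27.7
= 2.256 mm^3/m

2.256 mm^3/m


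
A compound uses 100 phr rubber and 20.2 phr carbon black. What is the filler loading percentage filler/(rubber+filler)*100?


Filler % = filler / (rubber + filler) * 100
= 20.2 / (100 + 20.2) * 100
= 20.2 / 120.2 * 100
= 16.81%

16.81%


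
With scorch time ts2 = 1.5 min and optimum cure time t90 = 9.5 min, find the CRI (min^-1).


CRI = 100 / (t90 - ts2)
= 100 / (9.5 - 1.5)
= 100 / 8.0
= 12.5 min^-1

12.5 min^-1


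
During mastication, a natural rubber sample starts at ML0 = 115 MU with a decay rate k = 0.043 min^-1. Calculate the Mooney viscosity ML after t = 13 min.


ML = ML0 * exp(-k * t)
ML = 115 * exp(-0.043 * 13)
ML = 115 * 0.5718
ML = 65.75 MU

65.75 MU


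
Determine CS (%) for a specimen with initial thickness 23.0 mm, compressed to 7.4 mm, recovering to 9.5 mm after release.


CS = (t0 - recovered) / (t0 - ts) * 100
= (23.0 - 9.5) / (23.0 - 7.4) * 100
= 13.5 / 15.6 * 100
= 86.5%

86.5%


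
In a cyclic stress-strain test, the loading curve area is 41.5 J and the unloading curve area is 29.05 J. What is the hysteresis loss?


Hysteresis loss = loading - unloading
= 41.5 - 29.05
= 12.45 J

12.45 J


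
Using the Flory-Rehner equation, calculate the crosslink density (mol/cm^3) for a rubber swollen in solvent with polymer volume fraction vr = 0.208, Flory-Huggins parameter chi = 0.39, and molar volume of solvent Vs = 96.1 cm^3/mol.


ln(1 - vr) = ln(1 - 0.208) = -0.2332
Numerator = -((-0.2332) + 0.208 + 0.39 * 0.208^2) = 0.0083
Denominator = 96.1 * (0.208^(1/3) - 0.208/2) = 46.9448
nu = 0.0083 / 46.9448 = 1.7725e-04 mol/cm^3

1.7725e-04 mol/cm^3


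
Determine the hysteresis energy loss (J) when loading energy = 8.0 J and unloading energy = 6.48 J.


Hysteresis loss = loading - unloading
= 8.0 - 6.48
= 1.52 J

1.52 J


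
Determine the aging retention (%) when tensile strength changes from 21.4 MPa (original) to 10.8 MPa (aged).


Retention = aged / original * 100
= 10.8 / 21.4 * 100
= 50.5%

50.5%


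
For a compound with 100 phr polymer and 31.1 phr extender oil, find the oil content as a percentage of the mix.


Oil % = oil / (100 + oil) * 100
= 31.1 / (100 + 31.1) * 100
= 31.1 / 131.1 * 100
= 23.72%

23.72%


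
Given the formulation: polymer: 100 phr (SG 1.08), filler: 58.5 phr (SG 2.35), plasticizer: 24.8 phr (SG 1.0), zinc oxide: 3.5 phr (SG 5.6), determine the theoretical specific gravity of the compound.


Sum of weights = 186.8
Volume contributions:
  polymer: 100/1.08 = 92.5926
  filler: 58.5/2.35 = 24.8936
  plasticizer: 24.8/1.0 = 24.8000
  zinc oxide: 3.5/5.6 = 0.6250
Sum of volumes = 142.9112
SG = 186.8 / 142.9112 = 1.307

SG = 1.307


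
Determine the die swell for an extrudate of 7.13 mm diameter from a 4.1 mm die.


Die swell ratio = D_extrudate / D_die
= 7.13 / 4.1
= 1.739

Die swell = 1.739


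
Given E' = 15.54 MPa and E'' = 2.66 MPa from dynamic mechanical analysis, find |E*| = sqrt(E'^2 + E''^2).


|E*| = sqrt(E'^2 + E''^2)
= sqrt(15.54^2 + 2.66^2)
= sqrt(241.4916 + 7.0756)
= 15.766 MPa

15.766 MPa


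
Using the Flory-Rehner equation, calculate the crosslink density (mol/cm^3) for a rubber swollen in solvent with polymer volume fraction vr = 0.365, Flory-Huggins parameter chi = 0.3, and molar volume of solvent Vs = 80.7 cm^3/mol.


ln(1 - vr) = ln(1 - 0.365) = -0.4541
Numerator = -((-0.4541) + 0.365 + 0.3 * 0.365^2) = 0.0492
Denominator = 80.7 * (0.365^(1/3) - 0.365/2) = 42.9451
nu = 0.0492 / 42.9451 = 0.0011 mol/cm^3

0.0011 mol/cm^3


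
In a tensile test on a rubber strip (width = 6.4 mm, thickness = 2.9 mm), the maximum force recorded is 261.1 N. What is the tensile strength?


Area = width * thickness = 6.4 * 2.9 = 18.56 mm^2
TS = force / area = 261.1 / 18.56 = 14.07 MPa

14.07 MPa


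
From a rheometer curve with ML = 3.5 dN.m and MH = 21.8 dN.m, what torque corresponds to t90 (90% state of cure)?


M90 = ML + 0.9 * (MH - ML)
M90 = 3.5 + 0.9 * (21.8 - 3.5)
M90 = 3.5 + 0.9 * 18.3
M90 = 19.97 dN.m

19.97 dN.m


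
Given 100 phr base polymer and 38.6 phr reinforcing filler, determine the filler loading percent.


Filler % = filler / (rubber + filler) * 100
= 38.6 / (100 + 38.6) * 100
= 38.6 / 138.6 * 100
= 27.85%

27.85%


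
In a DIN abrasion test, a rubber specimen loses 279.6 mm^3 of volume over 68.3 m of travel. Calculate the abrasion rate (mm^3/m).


Rate = volume_loss / distance
= 279.6 / 68.3
= 4.094 mm^3/m

4.094 mm^3/m


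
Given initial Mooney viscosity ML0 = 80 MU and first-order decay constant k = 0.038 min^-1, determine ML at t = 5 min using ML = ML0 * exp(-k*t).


ML = ML0 * exp(-k * t)
ML = 80 * exp(-0.038 * 5)
ML = 80 * 0.8270
ML = 66.16 MU

66.16 MU


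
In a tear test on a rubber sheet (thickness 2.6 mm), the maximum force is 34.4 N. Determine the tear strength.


Tear strength = force / thickness
= 34.4 / 2.6
= 13.23 N/mm

13.23 N/mm


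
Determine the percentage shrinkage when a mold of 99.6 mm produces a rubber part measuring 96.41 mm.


Shrinkage = (mold - part) / mold * 100
= (99.6 - 96.41) / 99.6 * 100
= 3.19 / 99.6 * 100
= 3.2%

3.2%


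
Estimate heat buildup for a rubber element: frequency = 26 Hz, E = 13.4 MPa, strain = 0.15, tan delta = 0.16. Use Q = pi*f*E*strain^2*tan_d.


Q = pi * f * E * strain^2 * tan_d
= pi * 26 * 13.4 * 0.15^2 * 0.16
= pi * 26 * 13.4 * 0.0225 * 0.16
= 3.9403

Q = 3.9403


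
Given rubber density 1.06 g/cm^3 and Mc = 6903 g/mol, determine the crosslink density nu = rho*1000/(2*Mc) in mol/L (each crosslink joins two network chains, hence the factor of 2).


nu = rho * 1000 / (2 * Mc)
nu = 1.06 * 1000 / (2 * 6903)
nu = 1060.0 / 13806
nu = 0.0768 mol/L

0.0768 mol/L


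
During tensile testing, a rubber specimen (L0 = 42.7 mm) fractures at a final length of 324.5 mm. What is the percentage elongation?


Elongation = (Lf - L0) / L0 * 100
= (324.5 - 42.7) / 42.7 * 100
= 281.8 / 42.7 * 100
= 660.0%

660.0%


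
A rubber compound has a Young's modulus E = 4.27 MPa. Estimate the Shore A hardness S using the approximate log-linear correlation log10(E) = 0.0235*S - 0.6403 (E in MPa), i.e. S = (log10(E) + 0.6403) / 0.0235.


log10(E) = 0.0235*S - 0.6403  =>  S = (log10(E) + 0.6403) / 0.0235
log10(4.27) = 0.630428
S = (0.630428 + 0.6403) / 0.0235 = 1.270728 / 0.0235
S = 54.1

Shore A = 54.1


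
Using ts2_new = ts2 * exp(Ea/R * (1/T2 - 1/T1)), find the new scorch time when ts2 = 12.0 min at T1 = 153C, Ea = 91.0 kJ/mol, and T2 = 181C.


Convert temperatures: T1 = 153 + 273.15 = 426.15 K, T2 = 181 + 273.15 = 454.15 K
ts2_new = 12.0 * exp(91000 / 8.314 * (1/454.15 - 1/426.15))
1/T2 - 1/T1 = -1.4468e-04
ts2_new = 2.46 min

2.46 min


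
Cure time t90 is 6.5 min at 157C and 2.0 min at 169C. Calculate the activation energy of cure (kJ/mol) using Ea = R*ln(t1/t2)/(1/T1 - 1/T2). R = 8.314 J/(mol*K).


T1 = 430.15 K, T2 = 442.15 K
1/T1 - 1/T2 = 6.3095e-05
ln(t1/t2) = ln(6.5/2.0) = 1.1787
Ea = 8.314 * 1.1787 / 6.3095e-05 = 155312.0071 J/mol
Ea = 155.31 kJ/mol

155.31 kJ/mol


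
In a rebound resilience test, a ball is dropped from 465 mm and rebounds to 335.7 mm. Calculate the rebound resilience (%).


Resilience = h_rebound / h_drop * 100
= 335.7 / 465 * 100
= 72.2%

72.2%


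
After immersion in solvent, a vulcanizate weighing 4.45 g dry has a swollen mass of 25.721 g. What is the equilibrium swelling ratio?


Q = W_swollen / W_dry
Q = 25.721 / 4.45
Q = 5.78

Q = 5.78


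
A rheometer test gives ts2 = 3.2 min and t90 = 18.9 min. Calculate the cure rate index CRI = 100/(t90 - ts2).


CRI = 100 / (t90 - ts2)
= 100 / (18.9 - 3.2)
= 100 / 15.7
= 6.37 min^-1

6.37 min^-1


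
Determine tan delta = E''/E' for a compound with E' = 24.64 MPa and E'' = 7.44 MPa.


tan delta = E'' / E'
= 7.44 / 24.64
= 0.3019

tan delta = 0.3019


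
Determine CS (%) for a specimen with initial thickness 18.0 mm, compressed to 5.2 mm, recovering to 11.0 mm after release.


CS = (t0 - recovered) / (t0 - ts) * 100
= (18.0 - 11.0) / (18.0 - 5.2) * 100
= 7.0 / 12.8 * 100
= 54.7%

54.7%


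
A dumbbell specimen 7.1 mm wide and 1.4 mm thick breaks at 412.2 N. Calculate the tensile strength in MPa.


Area = width * thickness = 7.1 * 1.4 = 9.94 mm^2
TS = force / area = 412.2 / 9.94 = 41.47 MPa

41.47 MPa


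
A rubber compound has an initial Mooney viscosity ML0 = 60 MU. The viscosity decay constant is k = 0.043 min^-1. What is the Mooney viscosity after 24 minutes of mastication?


ML = ML0 * exp(-k * t)
ML = 60 * exp(-0.043 * 24)
ML = 60 * 0.3563
ML = 21.38 MU

21.38 MU


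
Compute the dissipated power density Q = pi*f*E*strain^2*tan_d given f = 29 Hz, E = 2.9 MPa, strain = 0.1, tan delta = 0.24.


Q = pi * f * E * strain^2 * tan_d
= pi * 29 * 2.9 * 0.1^2 * 0.24
= pi * 29 * 2.9 * 0.0100 * 0.24
= 0.6341

Q = 0.6341


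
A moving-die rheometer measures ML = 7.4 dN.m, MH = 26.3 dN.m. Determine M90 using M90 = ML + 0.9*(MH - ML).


M90 = ML + 0.9 * (MH - ML)
M90 = 7.4 + 0.9 * (26.3 - 7.4)
M90 = 7.4 + 0.9 * 18.9
M90 = 24.41 dN.m

24.41 dN.m


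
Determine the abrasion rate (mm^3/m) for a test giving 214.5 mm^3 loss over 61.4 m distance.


Rate = volume_loss / distance
= 214.5 / 61.4
= 3.493 mm^3/m

3.493 mm^3/m


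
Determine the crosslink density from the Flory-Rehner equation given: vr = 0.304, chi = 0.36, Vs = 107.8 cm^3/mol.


ln(1 - vr) = ln(1 - 0.304) = -0.3624
Numerator = -((-0.3624) + 0.304 + 0.36 * 0.304^2) = 0.0251
Denominator = 107.8 * (0.304^(1/3) - 0.304/2) = 56.0986
nu = 0.0251 / 56.0986 = 4.4807e-04 mol/cm^3

4.4807e-04 mol/cm^3


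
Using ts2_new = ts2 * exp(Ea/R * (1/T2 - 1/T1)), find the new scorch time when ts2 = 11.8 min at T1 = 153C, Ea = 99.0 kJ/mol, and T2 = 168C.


Convert temperatures: T1 = 153 + 273.15 = 426.15 K, T2 = 168 + 273.15 = 441.15 K
ts2_new = 11.8 * exp(99000 / 8.314 * (1/441.15 - 1/426.15))
1/T2 - 1/T1 = -7.9789e-05
ts2_new = 4.56 min

4.56 min


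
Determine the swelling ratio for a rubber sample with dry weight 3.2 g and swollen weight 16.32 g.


Q = W_swollen / W_dry
Q = 16.32 / 3.2
Q = 5.1

Q = 5.1


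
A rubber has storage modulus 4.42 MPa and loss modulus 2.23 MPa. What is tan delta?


tan delta = E'' / E'
= 2.23 / 4.42
= 0.5045

tan delta = 0.5045


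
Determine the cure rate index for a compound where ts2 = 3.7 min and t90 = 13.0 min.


CRI = 100 / (t90 - ts2)
= 100 / (13.0 - 3.7)
= 100 / 9.3
= 10.75 min^-1

10.75 min^-1


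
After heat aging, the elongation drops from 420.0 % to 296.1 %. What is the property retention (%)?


Retention = aged / original * 100
= 296.1 / 420.0 * 100
= 70.5%

70.5%


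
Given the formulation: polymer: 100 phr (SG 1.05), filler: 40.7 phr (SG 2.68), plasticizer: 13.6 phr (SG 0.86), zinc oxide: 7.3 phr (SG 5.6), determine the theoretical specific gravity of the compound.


Sum of weights = 161.6
Volume contributions:
  polymer: 100/1.05 = 95.2381
  filler: 40.7/2.68 = 15.1866
  plasticizer: 13.6/0.86 = 15.8140
  zinc oxide: 7.3/5.6 = 1.3036
Sum of volumes = 127.5422
SG = 161.6 / 127.5422 = 1.267

SG = 1.267


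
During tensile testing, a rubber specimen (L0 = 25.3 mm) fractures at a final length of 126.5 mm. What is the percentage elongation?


Elongation = (Lf - L0) / L0 * 100
= (126.5 - 25.3) / 25.3 * 100
= 101.2 / 25.3 * 100
= 400.0%

400.0%


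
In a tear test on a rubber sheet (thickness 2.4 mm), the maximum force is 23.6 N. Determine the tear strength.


Tear strength = force / thickness
= 23.6 / 2.4
= 9.83 N/mm

9.83 N/mm


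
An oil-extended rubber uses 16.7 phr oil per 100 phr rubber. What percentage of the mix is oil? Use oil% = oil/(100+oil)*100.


Oil % = oil / (100 + oil) * 100
= 16.7 / (100 + 16.7) * 100
= 16.7 / 116.7 * 100
= 14.31%

14.31%


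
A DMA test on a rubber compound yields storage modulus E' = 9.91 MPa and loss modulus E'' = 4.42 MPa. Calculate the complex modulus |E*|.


|E*| = sqrt(E'^2 + E''^2)
= sqrt(9.91^2 + 4.42^2)
= sqrt(98.2081 + 19.5364)
= 10.851 MPa

10.851 MPa


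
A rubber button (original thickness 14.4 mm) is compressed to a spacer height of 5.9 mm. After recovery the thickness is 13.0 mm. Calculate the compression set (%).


CS = (t0 - recovered) / (t0 - ts) * 100
= (14.4 - 13.0) / (14.4 - 5.9) * 100
= 1.4 / 8.5 * 100
= 16.5%

16.5%


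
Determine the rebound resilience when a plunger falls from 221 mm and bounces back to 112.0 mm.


Resilience = h_rebound / h_drop * 100
= 112.0 / 221 * 100
= 50.7%

50.7%


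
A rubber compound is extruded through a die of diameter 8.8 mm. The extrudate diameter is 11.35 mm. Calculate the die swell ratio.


Die swell ratio = D_extrudate / D_die
= 11.35 / 8.8
= 1.29

Die swell = 1.29


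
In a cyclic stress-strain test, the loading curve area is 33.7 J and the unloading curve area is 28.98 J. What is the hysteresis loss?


Hysteresis loss = loading - unloading
= 33.7 - 28.98
= 4.72 J

4.72 J


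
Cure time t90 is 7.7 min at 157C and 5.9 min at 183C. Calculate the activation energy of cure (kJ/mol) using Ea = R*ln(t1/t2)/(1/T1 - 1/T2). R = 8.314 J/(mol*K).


T1 = 430.15 K, T2 = 456.15 K
1/T1 - 1/T2 = 1.3251e-04
ln(t1/t2) = ln(7.7/5.9) = 0.2663
Ea = 8.314 * 0.2663 / 1.3251e-04 = 16706.4132 J/mol
Ea = 16.71 kJ/mol

16.71 kJ/mol


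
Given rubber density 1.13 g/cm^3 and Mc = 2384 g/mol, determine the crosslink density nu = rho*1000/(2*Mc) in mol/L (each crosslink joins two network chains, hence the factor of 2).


nu = rho * 1000 / (2 * Mc)
nu = 1.13 * 1000 / (2 * 2384)
nu = 1130.0 / 4768
nu = 0.2370 mol/L

0.2370 mol/L


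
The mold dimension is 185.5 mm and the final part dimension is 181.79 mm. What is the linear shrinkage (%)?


Shrinkage = (mold - part) / mold * 100
= (185.5 - 181.79) / 185.5 * 100
= 3.71 / 185.5 * 100
= 2.0%

2.0%


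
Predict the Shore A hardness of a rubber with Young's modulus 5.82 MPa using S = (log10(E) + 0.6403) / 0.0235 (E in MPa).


log10(E) = 0.0235*S - 0.6403  =>  S = (log10(E) + 0.6403) / 0.0235
log10(5.82) = 0.764923
S = (0.764923 + 0.6403) / 0.0235 = 1.405223 / 0.0235
S = 59.8

Shore A = 59.8


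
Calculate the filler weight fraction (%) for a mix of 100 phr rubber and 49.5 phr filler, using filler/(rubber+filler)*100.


Filler % = filler / (rubber + filler) * 100
= 49.5 / (100 + 49.5) * 100
= 49.5 / 149.5 * 100
= 33.11%

33.11%


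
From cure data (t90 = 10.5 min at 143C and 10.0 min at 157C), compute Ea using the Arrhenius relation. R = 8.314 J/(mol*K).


T1 = 416.15 K, T2 = 430.15 K
1/T1 - 1/T2 = 7.8209e-05
ln(t1/t2) = ln(10.5/10.0) = 0.0488
Ea = 8.314 * 0.0488 / 7.8209e-05 = 5186.6159 J/mol
Ea = 5.19 kJ/mol

5.19 kJ/mol


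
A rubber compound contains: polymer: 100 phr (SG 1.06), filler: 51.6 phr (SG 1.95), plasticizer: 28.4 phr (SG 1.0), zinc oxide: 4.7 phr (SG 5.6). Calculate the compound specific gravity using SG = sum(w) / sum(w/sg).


Sum of weights = 184.7
Volume contributions:
  polymer: 100/1.06 = 94.3396
  filler: 51.6/1.95 = 26.4615
  plasticizer: 28.4/1.0 = 28.4000
  zinc oxide: 4.7/5.6 = 0.8393
Sum of volumes = 150.0404
SG = 184.7 / 150.0404 = 1.231

SG = 1.231


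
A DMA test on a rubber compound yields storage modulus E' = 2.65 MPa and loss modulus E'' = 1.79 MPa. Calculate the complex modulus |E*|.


|E*| = sqrt(E'^2 + E''^2)
= sqrt(2.65^2 + 1.79^2)
= sqrt(7.0225 + 3.2041)
= 3.198 MPa

3.198 MPa


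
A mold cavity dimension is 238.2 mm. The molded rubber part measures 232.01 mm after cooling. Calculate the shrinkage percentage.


Shrinkage = (mold - part) / mold * 100
= (238.2 - 232.01) / 238.2 * 100
= 6.19 / 238.2 * 100
= 2.6%

2.6%


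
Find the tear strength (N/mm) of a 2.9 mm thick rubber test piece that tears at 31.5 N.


Tear strength = force / thickness
= 31.5 / 2.9
= 10.86 N/mm

10.86 N/mm


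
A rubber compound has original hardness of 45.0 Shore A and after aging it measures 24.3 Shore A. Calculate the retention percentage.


Retention = aged / original * 100
= 24.3 / 45.0 * 100
= 54.0%

54.0%


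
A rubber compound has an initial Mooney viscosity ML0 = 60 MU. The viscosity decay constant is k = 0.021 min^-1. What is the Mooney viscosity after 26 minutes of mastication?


ML = ML0 * exp(-k * t)
ML = 60 * exp(-0.021 * 26)
ML = 60 * 0.5793
ML = 34.76 MU

34.76 MU


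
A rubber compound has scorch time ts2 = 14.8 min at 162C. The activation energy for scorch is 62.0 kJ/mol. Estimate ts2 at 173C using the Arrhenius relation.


Convert temperatures: T1 = 162 + 273.15 = 435.15 K, T2 = 173 + 273.15 = 446.15 K
ts2_new = 14.8 * exp(62000 / 8.314 * (1/446.15 - 1/435.15))
1/T2 - 1/T1 = -5.6660e-05
ts2_new = 9.7 min

9.7 min


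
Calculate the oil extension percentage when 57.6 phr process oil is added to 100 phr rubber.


Oil % = oil / (100 + oil) * 100
= 57.6 / (100 + 57.6) * 100
= 57.6 / 157.6 * 100
= 36.55%

36.55%


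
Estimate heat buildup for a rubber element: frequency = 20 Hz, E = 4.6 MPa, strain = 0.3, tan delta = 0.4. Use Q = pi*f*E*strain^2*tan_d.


Q = pi * f * E * strain^2 * tan_d
= pi * 20 * 4.6 * 0.3^2 * 0.4
= pi * 20 * 4.6 * 0.0900 * 0.4
= 10.4050

Q = 10.4050


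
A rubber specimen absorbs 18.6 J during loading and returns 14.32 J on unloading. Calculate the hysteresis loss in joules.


Hysteresis loss = loading - unloading
= 18.6 - 14.32
= 4.28 J

4.28 J


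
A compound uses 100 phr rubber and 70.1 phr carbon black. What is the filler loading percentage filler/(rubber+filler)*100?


Filler % = filler / (rubber + filler) * 100
= 70.1 / (100 + 70.1) * 100
= 70.1 / 170.1 * 100
= 41.21%

41.21%


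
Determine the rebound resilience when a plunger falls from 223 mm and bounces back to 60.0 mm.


Resilience = h_rebound / h_drop * 100
= 60.0 / 223 * 100
= 26.9%

26.9%


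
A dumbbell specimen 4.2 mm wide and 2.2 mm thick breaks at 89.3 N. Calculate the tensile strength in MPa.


Area = width * thickness = 4.2 * 2.2 = 9.24 mm^2
TS = force / area = 89.3 / 9.24 = 9.66 MPa

9.66 MPa


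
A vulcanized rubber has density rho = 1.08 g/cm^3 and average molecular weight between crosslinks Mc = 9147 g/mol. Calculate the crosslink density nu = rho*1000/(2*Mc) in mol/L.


nu = rho * 1000 / (2 * Mc)
nu = 1.08 * 1000 / (2 * 9147)
nu = 1080.0 / 18294
nu = 0.0590 mol/L

0.0590 mol/L


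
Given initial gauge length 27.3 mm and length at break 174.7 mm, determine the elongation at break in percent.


Elongation = (Lf - L0) / L0 * 100
= (174.7 - 27.3) / 27.3 * 100
= 147.4 / 27.3 * 100
= 539.9%

539.9%


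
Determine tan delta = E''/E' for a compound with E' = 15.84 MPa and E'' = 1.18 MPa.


tan delta = E'' / E'
= 1.18 / 15.84
= 0.0745

tan delta = 0.0745


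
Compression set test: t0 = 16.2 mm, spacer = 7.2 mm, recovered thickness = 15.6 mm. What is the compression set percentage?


CS = (t0 - recovered) / (t0 - ts) * 100
= (16.2 - 15.6) / (16.2 - 7.2) * 100
= 0.6 / 9.0 * 100
= 6.7%

6.7%


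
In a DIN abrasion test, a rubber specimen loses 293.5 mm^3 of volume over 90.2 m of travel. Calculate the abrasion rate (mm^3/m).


Rate = volume_loss / distance
= 293.5 / 90.2
= 3.254 mm^3/m

3.254 mm^3/m


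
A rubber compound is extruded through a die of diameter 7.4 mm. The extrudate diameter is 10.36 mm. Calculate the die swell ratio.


Die swell ratio = D_extrudate / D_die
= 10.36 / 7.4
= 1.4

Die swell = 1.4


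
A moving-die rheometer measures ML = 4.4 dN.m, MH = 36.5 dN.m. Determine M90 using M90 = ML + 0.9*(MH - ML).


M90 = ML + 0.9 * (MH - ML)
M90 = 4.4 + 0.9 * (36.5 - 4.4)
M90 = 4.4 + 0.9 * 32.1
M90 = 33.29 dN.m

33.29 dN.m


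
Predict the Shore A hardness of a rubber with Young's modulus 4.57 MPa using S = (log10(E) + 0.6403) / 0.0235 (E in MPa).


log10(E) = 0.0235*S - 0.6403  =>  S = (log10(E) + 0.6403) / 0.0235
log10(4.57) = 0.659916
S = (0.659916 + 0.6403) / 0.0235 = 1.300216 / 0.0235
S = 55.3

Shore A = 55.3


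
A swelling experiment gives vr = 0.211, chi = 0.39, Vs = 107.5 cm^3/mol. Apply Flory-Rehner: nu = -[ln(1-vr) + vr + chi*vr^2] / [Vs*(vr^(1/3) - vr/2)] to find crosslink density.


ln(1 - vr) = ln(1 - 0.211) = -0.2370
Numerator = -((-0.2370) + 0.211 + 0.39 * 0.211^2) = 0.0086
Denominator = 107.5 * (0.211^(1/3) - 0.211/2) = 52.6572
nu = 0.0086 / 52.6572 = 1.6381e-04 mol/cm^3

1.6381e-04 mol/cm^3


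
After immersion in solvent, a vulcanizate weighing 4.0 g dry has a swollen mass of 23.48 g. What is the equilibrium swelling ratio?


Q = W_swollen / W_dry
Q = 23.48 / 4.0
Q = 5.87

Q = 5.87


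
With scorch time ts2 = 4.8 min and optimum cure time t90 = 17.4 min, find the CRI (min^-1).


CRI = 100 / (t90 - ts2)
= 100 / (17.4 - 4.8)
= 100 / 12.6
= 7.94 min^-1

7.94 min^-1


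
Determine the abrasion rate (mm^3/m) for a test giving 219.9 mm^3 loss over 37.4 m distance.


Rate = volume_loss / distance
= 219.9 / 37.4
= 5.88 mm^3/m

5.88 mm^3/m


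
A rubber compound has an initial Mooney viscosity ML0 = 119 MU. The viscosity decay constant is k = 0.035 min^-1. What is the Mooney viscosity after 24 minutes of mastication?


ML = ML0 * exp(-k * t)
ML = 119 * exp(-0.035 * 24)
ML = 119 * 0.4317
ML = 51.37 MU

51.37 MU


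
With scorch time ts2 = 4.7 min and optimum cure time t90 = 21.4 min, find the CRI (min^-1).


CRI = 100 / (t90 - ts2)
= 100 / (21.4 - 4.7)
= 100 / 16.7
= 5.99 min^-1

5.99 min^-1


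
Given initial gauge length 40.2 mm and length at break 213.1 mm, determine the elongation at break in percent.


Elongation = (Lf - L0) / L0 * 100
= (213.1 - 40.2) / 40.2 * 100
= 172.9 / 40.2 * 100
= 430.1%

430.1%


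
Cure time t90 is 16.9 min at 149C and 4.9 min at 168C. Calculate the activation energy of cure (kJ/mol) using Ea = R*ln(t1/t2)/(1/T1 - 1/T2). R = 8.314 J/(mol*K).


T1 = 422.15 K, T2 = 441.15 K
1/T1 - 1/T2 = 1.0202e-04
ln(t1/t2) = ln(16.9/4.9) = 1.2381
Ea = 8.314 * 1.2381 / 1.0202e-04 = 100892.2132 J/mol
Ea = 100.89 kJ/mol

100.89 kJ/mol


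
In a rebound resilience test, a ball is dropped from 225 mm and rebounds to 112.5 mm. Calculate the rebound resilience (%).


Resilience = h_rebound / h_drop * 100
= 112.5 / 225 * 100
= 50.0%

50.0%


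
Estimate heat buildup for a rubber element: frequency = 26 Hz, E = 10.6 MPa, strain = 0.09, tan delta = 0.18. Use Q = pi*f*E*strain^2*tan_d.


Q = pi * f * E * strain^2 * tan_d
= pi * 26 * 10.6 * 0.09^2 * 0.18
= pi * 26 * 10.6 * 0.0081 * 0.18
= 1.2624

Q = 1.2624


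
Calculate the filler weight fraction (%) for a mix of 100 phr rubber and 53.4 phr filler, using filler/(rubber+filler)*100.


Filler % = filler / (rubber + filler) * 100
= 53.4 / (100 + 53.4) * 100
= 53.4 / 153.4 * 100
= 34.81%

34.81%


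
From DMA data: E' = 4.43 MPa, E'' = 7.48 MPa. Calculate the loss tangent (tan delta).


tan delta = E'' / E'
= 7.48 / 4.43
= 1.6885

tan delta = 1.6885


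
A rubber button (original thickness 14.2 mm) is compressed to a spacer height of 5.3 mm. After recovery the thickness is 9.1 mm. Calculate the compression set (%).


CS = (t0 - recovered) / (t0 - ts) * 100
= (14.2 - 9.1) / (14.2 - 5.3) * 100
= 5.1 / 8.9 * 100
= 57.3%

57.3%


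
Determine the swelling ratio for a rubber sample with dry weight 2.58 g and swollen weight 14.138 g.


Q = W_swollen / W_dry
Q = 14.138 / 2.58
Q = 5.48

Q = 5.48


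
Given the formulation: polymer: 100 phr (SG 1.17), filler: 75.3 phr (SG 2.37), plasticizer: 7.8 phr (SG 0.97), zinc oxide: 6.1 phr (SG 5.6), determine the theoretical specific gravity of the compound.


Sum of weights = 189.2
Volume contributions:
  polymer: 100/1.17 = 85.4701
  filler: 75.3/2.37 = 31.7722
  plasticizer: 7.8/0.97 = 8.0412
  zinc oxide: 6.1/5.6 = 1.0893
Sum of volumes = 126.3728
SG = 189.2 / 126.3728 = 1.497

SG = 1.497


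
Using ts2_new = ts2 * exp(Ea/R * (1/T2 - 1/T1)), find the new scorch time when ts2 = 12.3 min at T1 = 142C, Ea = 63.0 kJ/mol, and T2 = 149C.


Convert temperatures: T1 = 142 + 273.15 = 415.15 K, T2 = 149 + 273.15 = 422.15 K
ts2_new = 12.3 * exp(63000 / 8.314 * (1/422.15 - 1/415.15))
1/T2 - 1/T1 = -3.9942e-05
ts2_new = 9.09 min

9.09 min


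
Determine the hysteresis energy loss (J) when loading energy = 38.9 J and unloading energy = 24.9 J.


Hysteresis loss = loading - unloading
= 38.9 - 24.9
= 14.0 J

14.0 J


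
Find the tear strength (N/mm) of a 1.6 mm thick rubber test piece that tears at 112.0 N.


Tear strength = force / thickness
= 112.0 / 1.6
= 70.0 N/mm

70.0 N/mm


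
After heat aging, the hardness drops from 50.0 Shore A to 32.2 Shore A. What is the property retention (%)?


Retention = aged / original * 100
= 32.2 / 50.0 * 100
= 64.4%

64.4%


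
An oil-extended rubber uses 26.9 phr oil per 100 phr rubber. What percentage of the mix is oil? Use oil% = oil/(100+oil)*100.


Oil % = oil / (100 + oil) * 100
= 26.9 / (100 + 26.9) * 100
= 26.9 / 126.9 * 100
= 21.2%

21.2%


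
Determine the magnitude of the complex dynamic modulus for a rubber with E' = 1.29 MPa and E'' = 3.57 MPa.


|E*| = sqrt(E'^2 + E''^2)
= sqrt(1.29^2 + 3.57^2)
= sqrt(1.6641 + 12.7449)
= 3.796 MPa

3.796 MPa


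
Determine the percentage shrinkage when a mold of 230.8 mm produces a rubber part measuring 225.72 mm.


Shrinkage = (mold - part) / mold * 100
= (230.8 - 225.72) / 230.8 * 100
= 5.08 / 230.8 * 100
= 2.2%

2.2%


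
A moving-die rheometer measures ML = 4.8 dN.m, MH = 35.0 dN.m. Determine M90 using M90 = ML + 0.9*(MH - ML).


M90 = ML + 0.9 * (MH - ML)
M90 = 4.8 + 0.9 * (35.0 - 4.8)
M90 = 4.8 + 0.9 * 30.2
M90 = 31.98 dN.m

31.98 dN.m


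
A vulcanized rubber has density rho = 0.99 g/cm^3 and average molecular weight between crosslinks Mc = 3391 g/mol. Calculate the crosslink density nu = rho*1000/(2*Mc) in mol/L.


nu = rho * 1000 / (2 * Mc)
nu = 0.99 * 1000 / (2 * 3391)
nu = 990.0 / 6782
nu = 0.1460 mol/L

0.1460 mol/L


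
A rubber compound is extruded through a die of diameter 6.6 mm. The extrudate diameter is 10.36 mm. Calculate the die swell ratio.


Die swell ratio = D_extrudate / D_die
= 10.36 / 6.6
= 1.57

Die swell = 1.57


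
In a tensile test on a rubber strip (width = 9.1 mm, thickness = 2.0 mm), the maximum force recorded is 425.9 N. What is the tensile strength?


Area = width * thickness = 9.1 * 2.0 = 18.2 mm^2
TS = force / area = 425.9 / 18.2 = 23.4 MPa

23.4 MPa


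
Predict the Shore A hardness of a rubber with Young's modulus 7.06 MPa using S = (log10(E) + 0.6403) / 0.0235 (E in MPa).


log10(E) = 0.0235*S - 0.6403  =>  S = (log10(E) + 0.6403) / 0.0235
log10(7.06) = 0.848805
S = (0.848805 + 0.6403) / 0.0235 = 1.489105 / 0.0235
S = 63.4

Shore A = 63.4


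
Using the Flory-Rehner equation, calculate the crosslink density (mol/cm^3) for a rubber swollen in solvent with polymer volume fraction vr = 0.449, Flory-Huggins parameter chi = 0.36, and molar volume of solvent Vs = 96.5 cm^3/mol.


ln(1 - vr) = ln(1 - 0.449) = -0.5960
Numerator = -((-0.5960) + 0.449 + 0.36 * 0.449^2) = 0.0744
Denominator = 96.5 * (0.449^(1/3) - 0.449/2) = 52.2298
nu = 0.0744 / 52.2298 = 0.0014 mol/cm^3

0.0014 mol/cm^3


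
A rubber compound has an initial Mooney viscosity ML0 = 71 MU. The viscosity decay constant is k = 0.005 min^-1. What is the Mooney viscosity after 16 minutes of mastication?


ML = ML0 * exp(-k * t)
ML = 71 * exp(-0.005 * 16)
ML = 71 * 0.9231
ML = 65.54 MU

65.54 MU


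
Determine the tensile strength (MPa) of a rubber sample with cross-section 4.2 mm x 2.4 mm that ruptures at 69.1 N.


Area = width * thickness = 4.2 * 2.4 = 10.08 mm^2
TS = force / area = 69.1 / 10.08 = 6.86 MPa

6.86 MPa


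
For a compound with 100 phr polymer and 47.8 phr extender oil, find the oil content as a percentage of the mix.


Oil % = oil / (100 + oil) * 100
= 47.8 / (100 + 47.8) * 100
= 47.8 / 147.8 * 100
= 32.34%

32.34%


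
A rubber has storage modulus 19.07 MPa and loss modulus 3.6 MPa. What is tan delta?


tan delta = E'' / E'
= 3.6 / 19.07
= 0.1888

tan delta = 0.1888


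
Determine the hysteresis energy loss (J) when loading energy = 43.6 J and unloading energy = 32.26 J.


Hysteresis loss = loading - unloading
= 43.6 - 32.26
= 11.34 J

11.34 J


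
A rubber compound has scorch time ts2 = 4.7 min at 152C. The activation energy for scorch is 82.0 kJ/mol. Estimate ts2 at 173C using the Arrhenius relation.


Convert temperatures: T1 = 152 + 273.15 = 425.15 K, T2 = 173 + 273.15 = 446.15 K
ts2_new = 4.7 * exp(82000 / 8.314 * (1/446.15 - 1/425.15))
1/T2 - 1/T1 = -1.1071e-04
ts2_new = 1.58 min

1.58 min


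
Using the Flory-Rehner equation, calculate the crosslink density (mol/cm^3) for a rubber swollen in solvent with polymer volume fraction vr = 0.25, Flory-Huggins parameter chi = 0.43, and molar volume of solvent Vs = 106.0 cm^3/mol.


ln(1 - vr) = ln(1 - 0.25) = -0.2877
Numerator = -((-0.2877) + 0.25 + 0.43 * 0.25^2) = 0.0108
Denominator = 106.0 * (0.25^(1/3) - 0.25/2) = 53.5258
nu = 0.0108 / 53.5258 = 2.0190e-04 mol/cm^3

2.0190e-04 mol/cm^3


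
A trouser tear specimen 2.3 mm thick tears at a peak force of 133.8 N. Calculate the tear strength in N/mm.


Tear strength = force / thickness
= 133.8 / 2.3
= 58.17 N/mm

58.17 N/mm


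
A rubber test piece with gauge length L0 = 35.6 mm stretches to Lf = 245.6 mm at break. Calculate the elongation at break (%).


Elongation = (Lf - L0) / L0 * 100
= (245.6 - 35.6) / 35.6 * 100
= 210.0 / 35.6 * 100
= 589.9%

589.9%


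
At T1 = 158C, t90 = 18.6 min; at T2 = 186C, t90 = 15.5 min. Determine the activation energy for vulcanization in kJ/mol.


T1 = 431.15 K, T2 = 459.15 K
1/T1 - 1/T2 = 1.4144e-04
ln(t1/t2) = ln(18.6/15.5) = 0.1823
Ea = 8.314 * 0.1823 / 1.4144e-04 = 10716.9940 J/mol
Ea = 10.72 kJ/mol

10.72 kJ/mol


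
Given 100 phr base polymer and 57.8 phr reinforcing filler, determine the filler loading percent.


Filler % = filler / (rubber + filler) * 100
= 57.8 / (100 + 57.8) * 100
= 57.8 / 157.8 * 100
= 36.63%

36.63%


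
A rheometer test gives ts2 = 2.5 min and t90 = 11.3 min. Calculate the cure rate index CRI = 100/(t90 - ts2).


CRI = 100 / (t90 - ts2)
= 100 / (11.3 - 2.5)
= 100 / 8.8
= 11.36 min^-1

11.36 min^-1


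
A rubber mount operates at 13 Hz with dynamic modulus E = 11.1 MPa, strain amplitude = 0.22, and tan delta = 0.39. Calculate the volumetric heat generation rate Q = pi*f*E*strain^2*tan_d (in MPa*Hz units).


Q = pi * f * E * strain^2 * tan_d
= pi * 13 * 11.1 * 0.22^2 * 0.39
= pi * 13 * 11.1 * 0.0484 * 0.39
= 8.5571

Q = 8.5571


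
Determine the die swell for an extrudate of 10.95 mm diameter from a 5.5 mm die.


Die swell ratio = D_extrudate / D_die
= 10.95 / 5.5
= 1.991

Die swell = 1.991


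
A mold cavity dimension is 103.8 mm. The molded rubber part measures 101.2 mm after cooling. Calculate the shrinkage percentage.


Shrinkage = (mold - part) / mold * 100
= (103.8 - 101.2) / 103.8 * 100
= 2.6 / 103.8 * 100
= 2.5%

2.5%


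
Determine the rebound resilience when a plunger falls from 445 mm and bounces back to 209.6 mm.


Resilience = h_rebound / h_drop * 100
= 209.6 / 445 * 100
= 47.1%

47.1%
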